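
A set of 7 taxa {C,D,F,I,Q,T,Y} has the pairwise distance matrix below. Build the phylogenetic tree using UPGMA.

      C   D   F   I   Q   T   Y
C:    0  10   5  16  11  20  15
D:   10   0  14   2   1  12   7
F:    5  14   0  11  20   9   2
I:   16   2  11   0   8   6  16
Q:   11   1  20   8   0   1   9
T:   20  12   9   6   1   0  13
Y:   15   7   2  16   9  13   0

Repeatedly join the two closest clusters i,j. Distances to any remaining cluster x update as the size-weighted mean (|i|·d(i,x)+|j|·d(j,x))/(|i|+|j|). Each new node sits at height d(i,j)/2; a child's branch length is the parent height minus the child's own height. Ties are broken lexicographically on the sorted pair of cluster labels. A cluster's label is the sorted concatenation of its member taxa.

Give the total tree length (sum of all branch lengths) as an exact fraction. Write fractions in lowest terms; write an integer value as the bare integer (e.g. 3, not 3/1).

1. join D+Q (d=1) ⇒ DQ; edges |D|=1/2, |Q|=1/2
  updated: d(C,DQ)=21/2, d(DQ,F)=17, d(DQ,I)=5, d(DQ,T)=13/2, d(DQ,Y)=8
2. join F+Y (d=2) ⇒ FY; edges |F|=1, |Y|=1
  updated: d(C,FY)=10, d(DQ,FY)=25/2, d(FY,I)=27/2, d(FY,T)=11
3. join DQ+I (d=5) ⇒ DIQ; edges |DQ|=2, |I|=5/2
  updated: d(C,DIQ)=37/3, d(DIQ,FY)=77/6, d(DIQ,T)=19/3
4. join DIQ+T (d=19/3) ⇒ DIQT; edges |DIQ|=2/3, |T|=19/6
  updated: d(C,DIQT)=57/4, d(DIQT,FY)=99/8
5. join C+FY (d=10) ⇒ CFY; edges |C|=5, |FY|=4
  updated: d(CFY,DIQT)=13
6. join CFY+DIQT (d=13) ⇒ CDFIQTY; edges |CFY|=3/2, |DIQT|=10/3
final tree: ((C:5,(F:1,Y:1):4):3/2,(((D:1/2,Q:1/2):2,I:5/2):2/3,T:19/6):10/3)
total length: 151/6

151/6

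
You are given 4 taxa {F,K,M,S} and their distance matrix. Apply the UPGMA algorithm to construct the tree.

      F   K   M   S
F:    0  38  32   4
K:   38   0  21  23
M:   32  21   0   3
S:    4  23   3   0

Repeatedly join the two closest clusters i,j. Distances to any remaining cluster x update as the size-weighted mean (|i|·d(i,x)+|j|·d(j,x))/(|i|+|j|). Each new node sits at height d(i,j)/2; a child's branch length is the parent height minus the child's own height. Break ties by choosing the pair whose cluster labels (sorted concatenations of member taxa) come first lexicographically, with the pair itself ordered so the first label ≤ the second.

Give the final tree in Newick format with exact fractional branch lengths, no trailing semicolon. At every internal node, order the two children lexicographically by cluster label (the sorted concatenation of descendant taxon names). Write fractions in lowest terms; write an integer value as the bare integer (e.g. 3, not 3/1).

((F:9,(M:3/2,S:3/2):15/2):14/3,K:41/3)

step 1: merge (M,S) at d=3; branch lengths M→3/2, S→3/2; new cluster MS
  updated: d(F,MS)=18, d(K,MS)=22
step 2: merge (F,MS) at d=18; branch lengths F→9, MS→15/2; new cluster FMS
  updated: d(FMS,K)=82/3
step 3: merge (FMS,K) at d=82/3; branch lengths FMS→14/3, K→41/3; new cluster FKMS
final tree: ((F:9,(M:3/2,S:3/2):15/2):14/3,K:41/3)
total length: 227/6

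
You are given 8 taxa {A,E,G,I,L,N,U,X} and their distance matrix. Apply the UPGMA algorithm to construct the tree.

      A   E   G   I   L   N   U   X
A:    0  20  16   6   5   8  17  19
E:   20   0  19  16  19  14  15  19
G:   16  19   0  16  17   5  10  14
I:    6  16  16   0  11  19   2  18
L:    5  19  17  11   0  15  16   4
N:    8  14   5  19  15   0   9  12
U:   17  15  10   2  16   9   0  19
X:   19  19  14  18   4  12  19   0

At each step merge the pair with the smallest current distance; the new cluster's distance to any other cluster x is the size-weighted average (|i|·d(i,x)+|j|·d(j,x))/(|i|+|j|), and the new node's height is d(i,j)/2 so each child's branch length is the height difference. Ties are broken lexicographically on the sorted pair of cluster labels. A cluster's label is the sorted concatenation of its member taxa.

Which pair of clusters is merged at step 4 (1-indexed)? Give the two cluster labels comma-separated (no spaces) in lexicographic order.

step 1: merge (I,U) at d=2; branch lengths I→1, U→1; new cluster IU
  updated: d(A,IU)=23/2, d(E,IU)=31/2, d(G,IU)=13, d(IU,L)=27/2, d(IU,N)=14, d(IU,X)=37/2
step 2: merge (L,X) at d=4; branch lengths L→2, X→2; new cluster LX
  updated: d(A,LX)=12, d(E,LX)=19, d(G,LX)=31/2, d(IU,LX)=16, d(LX,N)=27/2
step 3: merge (G,N) at d=5; branch lengths G→5/2, N→5/2; new cluster GN
  updated: d(A,GN)=12, d(E,GN)=33/2, d(GN,IU)=27/2, d(GN,LX)=29/2
step 4: merge (A,IU) at d=23/2; branch lengths A→23/4, IU→19/4; new cluster AIU
  updated: d(AIU,E)=17, d(AIU,GN)=13, d(AIU,LX)=44/3
step 5: merge (AIU,GN) at d=13; branch lengths AIU→3/4, GN→4; new cluster AGINU
  updated: d(AGINU,E)=84/5, d(AGINU,LX)=73/5
step 6: merge (AGINU,LX) at d=73/5; branch lengths AGINU→4/5, LX→53/10; new cluster AGILNUX
  updated: d(AGILNUX,E)=122/7
step 7: merge (AGILNUX,E) at d=122/7; branch lengths AGILNUX→99/70, E→61/7; new cluster AEGILNUX
final tree: ((((A:23/4,(I:1,U:1):19/4):3/4,(G:5/2,N:5/2):4):4/5,(L:2,X:2):53/10):99/70,E:61/7)
total length: 5947/140

A,IU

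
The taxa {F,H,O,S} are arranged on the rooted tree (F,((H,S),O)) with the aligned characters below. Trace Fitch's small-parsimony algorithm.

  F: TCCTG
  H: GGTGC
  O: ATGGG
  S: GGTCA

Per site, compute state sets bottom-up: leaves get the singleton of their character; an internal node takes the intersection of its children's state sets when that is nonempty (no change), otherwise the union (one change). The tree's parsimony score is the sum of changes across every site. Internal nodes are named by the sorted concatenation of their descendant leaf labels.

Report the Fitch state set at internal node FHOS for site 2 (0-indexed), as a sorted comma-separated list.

C,G,T

HS@0: {G} ∩ {G} = {G} (intersection, +0)
HOS@0: {G} ∪ {A} = {A,G} (union, +1)
FHOS@0: {T} ∪ {A,G} = {A,G,T} (union, +1)
HS@1: {G} ∩ {G} = {G} (intersection, +0)
HOS@1: {G} ∪ {T} = {G,T} (union, +1)
FHOS@1: {C} ∪ {G,T} = {C,G,T} (union, +1)
HS@2: {T} ∩ {T} = {T} (intersection, +0)
HOS@2: {T} ∪ {G} = {G,T} (union, +1)
FHOS@2: {C} ∪ {G,T} = {C,G,T} (union, +1)
HS@3: {G} ∪ {C} = {C,G} (union, +1)
HOS@3: {C,G} ∩ {G} = {G} (intersection, +0)
FHOS@3: {T} ∪ {G} = {G,T} (union, +1)
HS@4: {C} ∪ {A} = {A,C} (union, +1)
HOS@4: {A,C} ∪ {G} = {A,C,G} (union, +1)
FHOS@4: {G} ∩ {A,C,G} = {G} (intersection, +0)
per-site changes: [2, 2, 2, 2, 2]; total = 10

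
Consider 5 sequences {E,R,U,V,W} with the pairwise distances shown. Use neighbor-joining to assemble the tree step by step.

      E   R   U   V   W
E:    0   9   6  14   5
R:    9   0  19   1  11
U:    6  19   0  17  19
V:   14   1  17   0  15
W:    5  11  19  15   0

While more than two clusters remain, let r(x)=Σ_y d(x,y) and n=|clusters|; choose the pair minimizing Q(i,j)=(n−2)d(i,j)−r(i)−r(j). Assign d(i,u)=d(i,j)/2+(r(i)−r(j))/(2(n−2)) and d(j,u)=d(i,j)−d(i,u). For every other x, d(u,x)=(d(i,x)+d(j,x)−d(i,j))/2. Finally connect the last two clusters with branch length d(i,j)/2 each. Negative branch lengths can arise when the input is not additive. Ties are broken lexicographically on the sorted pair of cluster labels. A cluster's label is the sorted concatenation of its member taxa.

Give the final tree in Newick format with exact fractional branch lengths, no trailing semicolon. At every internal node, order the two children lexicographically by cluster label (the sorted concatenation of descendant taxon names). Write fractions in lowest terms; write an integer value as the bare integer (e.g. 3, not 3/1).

iteration 1: select R,V (d=1, Q=-84); attach at lengths (-2/3, 5/3); label the merged cluster RV
  updated: d(E,RV)=11, d(RV,U)=35/2, d(RV,W)=25/2
iteration 2: select E,U (d=6, Q=-105/2); attach at lengths (-17/8, 65/8); label the merged cluster EU
  updated: d(EU,RV)=45/4, d(EU,W)=9
iteration 3: select EU,RV (d=45/4, Q=-131/4); attach at lengths (31/8, 59/8); label the merged cluster ERUV
  updated: d(ERUV,W)=41/8
iteration 4: select ERUV,W (d=41/8); attach at lengths (41/16, 41/16); label the merged cluster ERUVW
final tree: (((E:-17/8,U:65/8):31/8,(R:-2/3,V:5/3):59/8):41/16,W:41/16)
total length: 187/8

(((E:-17/8,U:65/8):31/8,(R:-2/3,V:5/3):59/8):41/16,W:41/16)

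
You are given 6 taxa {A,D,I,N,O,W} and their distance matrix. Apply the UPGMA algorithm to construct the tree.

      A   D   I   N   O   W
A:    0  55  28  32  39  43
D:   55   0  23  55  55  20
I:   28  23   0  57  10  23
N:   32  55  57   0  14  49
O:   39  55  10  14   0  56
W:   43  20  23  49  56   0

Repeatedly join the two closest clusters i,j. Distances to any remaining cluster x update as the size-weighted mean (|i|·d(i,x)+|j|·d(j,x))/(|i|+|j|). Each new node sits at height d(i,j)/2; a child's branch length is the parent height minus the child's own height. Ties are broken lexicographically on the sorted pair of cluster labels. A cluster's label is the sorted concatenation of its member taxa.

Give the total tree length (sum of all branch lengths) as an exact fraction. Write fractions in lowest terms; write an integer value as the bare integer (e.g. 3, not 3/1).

1. join I+O (d=10) ⇒ IO; edges |I|=5, |O|=5
  updated: d(A,IO)=67/2, d(D,IO)=39, d(IO,N)=71/2, d(IO,W)=79/2
2. join D+W (d=20) ⇒ DW; edges |D|=10, |W|=10
  updated: d(A,DW)=49, d(DW,IO)=157/4, d(DW,N)=52
3. join A+N (d=32) ⇒ AN; edges |A|=16, |N|=16
  updated: d(AN,DW)=101/2, d(AN,IO)=69/2
4. join AN+IO (d=69/2) ⇒ AINO; edges |AN|=5/4, |IO|=49/4
  updated: d(AINO,DW)=359/8
5. join AINO+DW (d=359/8) ⇒ ADINOW; edges |AINO|=83/16, |DW|=199/16
final tree: (((A:16,N:16):5/4,(I:5,O:5):49/4):83/16,(D:10,W:10):199/16)
total length: 745/8

745/8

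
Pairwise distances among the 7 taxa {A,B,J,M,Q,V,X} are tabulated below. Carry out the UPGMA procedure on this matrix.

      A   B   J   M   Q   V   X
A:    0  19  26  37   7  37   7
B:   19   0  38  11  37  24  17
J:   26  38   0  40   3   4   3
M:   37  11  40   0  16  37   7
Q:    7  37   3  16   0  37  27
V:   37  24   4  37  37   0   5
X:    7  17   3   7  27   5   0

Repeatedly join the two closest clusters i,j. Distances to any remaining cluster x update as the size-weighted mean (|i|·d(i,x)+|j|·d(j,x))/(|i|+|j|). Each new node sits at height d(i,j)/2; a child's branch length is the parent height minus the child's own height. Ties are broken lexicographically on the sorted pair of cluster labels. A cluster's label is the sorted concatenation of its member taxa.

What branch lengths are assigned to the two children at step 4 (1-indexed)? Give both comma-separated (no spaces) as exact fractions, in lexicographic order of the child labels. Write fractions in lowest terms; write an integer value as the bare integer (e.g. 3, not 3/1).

1. join J+Q (d=3) ⇒ JQ; edges |J|=3/2, |Q|=3/2
  updated: d(A,JQ)=33/2, d(B,JQ)=75/2, d(JQ,M)=28, d(JQ,V)=41/2, d(JQ,X)=15
2. join V+X (d=5) ⇒ VX; edges |V|=5/2, |X|=5/2
  updated: d(A,VX)=22, d(B,VX)=41/2, d(JQ,VX)=71/4, d(M,VX)=22
3. join B+M (d=11) ⇒ BM; edges |B|=11/2, |M|=11/2
  updated: d(A,BM)=28, d(BM,JQ)=131/4, d(BM,VX)=85/4
4. join A+JQ (d=33/2) ⇒ AJQ; edges |A|=33/4, |JQ|=27/4
  updated: d(AJQ,BM)=187/6, d(AJQ,VX)=115/6
5. join AJQ+VX (d=115/6) ⇒ AJQVX; edges |AJQ|=4/3, |VX|=85/12
  updated: d(AJQVX,BM)=136/5
6. join AJQVX+BM (d=136/5) ⇒ ABJMQVX; edges |AJQVX|=241/60, |BM|=81/10
final tree: (((A:33/4,(J:3/2,Q:3/2):27/4):4/3,(V:5/2,X:5/2):85/12):241/60,(B:11/2,M:11/2):81/10)
total length: 818/15

33/4,27/4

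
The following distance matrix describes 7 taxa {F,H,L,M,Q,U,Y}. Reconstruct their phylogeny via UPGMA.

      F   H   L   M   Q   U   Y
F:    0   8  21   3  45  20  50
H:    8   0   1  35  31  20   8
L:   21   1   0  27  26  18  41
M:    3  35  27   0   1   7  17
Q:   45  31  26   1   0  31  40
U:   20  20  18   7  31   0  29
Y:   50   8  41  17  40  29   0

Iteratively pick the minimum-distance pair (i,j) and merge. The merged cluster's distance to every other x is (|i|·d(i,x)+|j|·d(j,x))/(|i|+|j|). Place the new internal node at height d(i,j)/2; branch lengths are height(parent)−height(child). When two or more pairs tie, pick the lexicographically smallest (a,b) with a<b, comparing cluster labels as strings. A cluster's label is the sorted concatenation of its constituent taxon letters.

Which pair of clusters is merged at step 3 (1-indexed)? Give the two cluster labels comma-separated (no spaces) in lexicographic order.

1. join H+L (d=1) ⇒ HL; edges |H|=1/2, |L|=1/2
  updated: d(F,HL)=29/2, d(HL,M)=31, d(HL,Q)=57/2, d(HL,U)=19, d(HL,Y)=49/2
2. join M+Q (d=1) ⇒ MQ; edges |M|=1/2, |Q|=1/2
  updated: d(F,MQ)=24, d(HL,MQ)=119/4, d(MQ,U)=19, d(MQ,Y)=57/2
3. join F+HL (d=29/2) ⇒ FHL; edges |F|=29/4, |HL|=27/4
  updated: d(FHL,MQ)=167/6, d(FHL,U)=58/3, d(FHL,Y)=33
4. join MQ+U (d=19) ⇒ MQU; edges |MQ|=9, |U|=19/2
  updated: d(FHL,MQU)=25, d(MQU,Y)=86/3
5. join FHL+MQU (d=25) ⇒ FHLMQU; edges |FHL|=21/4, |MQU|=3
  updated: d(FHLMQU,Y)=185/6
6. join FHLMQU+Y (d=185/6) ⇒ FHLMQUY; edges |FHLMQU|=35/12, |Y|=185/12
final tree: (((F:29/4,(H:1/2,L:1/2):27/4):21/4,((M:1/2,Q:1/2):9,U:19/2):3):35/12,Y:185/12)
total length: 733/12

F,HL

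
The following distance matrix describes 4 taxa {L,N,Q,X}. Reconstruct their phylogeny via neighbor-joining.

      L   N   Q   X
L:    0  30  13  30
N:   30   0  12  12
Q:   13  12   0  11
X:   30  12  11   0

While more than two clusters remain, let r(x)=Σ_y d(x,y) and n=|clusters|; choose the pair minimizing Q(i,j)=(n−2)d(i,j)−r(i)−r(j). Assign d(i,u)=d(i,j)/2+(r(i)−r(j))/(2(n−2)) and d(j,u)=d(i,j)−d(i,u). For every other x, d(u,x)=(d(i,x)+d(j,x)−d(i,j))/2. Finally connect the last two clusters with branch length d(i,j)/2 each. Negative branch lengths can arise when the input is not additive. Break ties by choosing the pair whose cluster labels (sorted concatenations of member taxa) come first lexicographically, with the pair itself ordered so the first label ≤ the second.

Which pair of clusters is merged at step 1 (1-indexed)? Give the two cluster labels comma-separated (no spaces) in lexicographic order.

L,Q

step 1: merge (L,Q) at d=13, Q=-83; branch lengths L→63/4, Q→-11/4; new cluster LQ
  updated: d(LQ,N)=29/2, d(LQ,X)=14
step 2: merge (LQ,N) at d=29/2, Q=-81/2; branch lengths LQ→33/4, N→25/4; new cluster LNQ
  updated: d(LNQ,X)=23/4
step 3: merge (LNQ,X) at d=23/4; branch lengths LNQ→23/8, X→23/8; new cluster LNQX
final tree: (((L:63/4,Q:-11/4):33/4,N:25/4):23/8,X:23/8)
total length: 133/4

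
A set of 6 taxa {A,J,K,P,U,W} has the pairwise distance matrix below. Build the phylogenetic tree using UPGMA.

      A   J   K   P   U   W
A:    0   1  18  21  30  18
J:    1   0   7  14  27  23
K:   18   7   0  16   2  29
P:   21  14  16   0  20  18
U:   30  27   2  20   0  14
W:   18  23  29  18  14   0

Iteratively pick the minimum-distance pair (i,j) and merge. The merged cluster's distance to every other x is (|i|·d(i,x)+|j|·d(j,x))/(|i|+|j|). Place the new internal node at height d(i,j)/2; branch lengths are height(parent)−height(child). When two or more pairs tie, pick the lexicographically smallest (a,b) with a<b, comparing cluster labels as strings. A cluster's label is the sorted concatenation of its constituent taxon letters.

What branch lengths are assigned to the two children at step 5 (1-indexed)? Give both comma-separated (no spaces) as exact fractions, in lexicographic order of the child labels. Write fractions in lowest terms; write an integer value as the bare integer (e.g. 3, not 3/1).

1. join A+J (d=1) ⇒ AJ; edges |A|=1/2, |J|=1/2
  updated: d(AJ,K)=25/2, d(AJ,P)=35/2, d(AJ,U)=57/2, d(AJ,W)=41/2
2. join K+U (d=2) ⇒ KU; edges |K|=1, |U|=1
  updated: d(AJ,KU)=41/2, d(KU,P)=18, d(KU,W)=43/2
3. join AJ+P (d=35/2) ⇒ AJP; edges |AJ|=33/4, |P|=35/4
  updated: d(AJP,KU)=59/3, d(AJP,W)=59/3
4. join AJP+KU (d=59/3) ⇒ AJKPU; edges |AJP|=13/12, |KU|=53/6
  updated: d(AJKPU,W)=102/5
5. join AJKPU+W (d=102/5) ⇒ AJKPUW; edges |AJKPU|=11/30, |W|=51/5
final tree: ((((A:1/2,J:1/2):33/4,P:35/4):13/12,(K:1,U:1):53/6):11/30,W:51/5)
total length: 2429/60

11/30,51/5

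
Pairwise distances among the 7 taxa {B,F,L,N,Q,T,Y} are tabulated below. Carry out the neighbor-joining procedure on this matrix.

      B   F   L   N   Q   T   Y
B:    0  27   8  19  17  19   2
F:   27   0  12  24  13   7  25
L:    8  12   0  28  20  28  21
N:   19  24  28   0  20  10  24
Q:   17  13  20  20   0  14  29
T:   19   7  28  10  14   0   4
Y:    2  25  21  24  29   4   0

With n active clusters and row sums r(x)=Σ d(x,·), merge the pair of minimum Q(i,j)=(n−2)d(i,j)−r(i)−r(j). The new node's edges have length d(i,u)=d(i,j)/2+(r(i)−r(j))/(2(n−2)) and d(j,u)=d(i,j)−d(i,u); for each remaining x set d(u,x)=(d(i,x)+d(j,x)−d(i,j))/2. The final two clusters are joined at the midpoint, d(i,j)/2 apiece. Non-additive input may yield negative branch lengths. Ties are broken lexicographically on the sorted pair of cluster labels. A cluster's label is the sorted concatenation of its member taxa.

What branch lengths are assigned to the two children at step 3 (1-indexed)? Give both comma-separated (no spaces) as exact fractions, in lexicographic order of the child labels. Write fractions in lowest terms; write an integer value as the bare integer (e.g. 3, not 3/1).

29/3,1/3

iteration 1: select B,Y (d=2, Q=-187); attach at lengths (-3/10, 23/10); label the merged cluster BY
  updated: d(BY,F)=25, d(BY,L)=27/2, d(BY,N)=41/2, d(BY,Q)=22, d(BY,T)=21/2
iteration 2: select BY,L (d=27/2, Q=-139); attach at lengths (11/2, 8); label the merged cluster BLY
  updated: d(BLY,F)=47/4, d(BLY,N)=35/2, d(BLY,Q)=57/4, d(BLY,T)=25/2
iteration 3: select N,T (d=10, Q=-85); attach at lengths (29/3, 1/3); label the merged cluster NT
  updated: d(BLY,NT)=10, d(F,NT)=21/2, d(NT,Q)=12
iteration 4: select BLY,NT (d=10, Q=-97/2); attach at lengths (47/8, 33/8); label the merged cluster BLNTY
  updated: d(BLNTY,F)=49/8, d(BLNTY,Q)=65/8
iteration 5: select BLNTY,F (d=49/8, Q=-109/4); attach at lengths (5/8, 11/2); label the merged cluster BFLNTY
  updated: d(BFLNTY,Q)=15/2
iteration 6: select BFLNTY,Q (d=15/2); attach at lengths (15/4, 15/4); label the merged cluster BFLNQTY
final tree: (((((B:-3/10,Y:23/10):11/2,L:8):47/8,(N:29/3,T:1/3):33/8):5/8,F:11/2):15/4,Q:15/4)
total length: 393/8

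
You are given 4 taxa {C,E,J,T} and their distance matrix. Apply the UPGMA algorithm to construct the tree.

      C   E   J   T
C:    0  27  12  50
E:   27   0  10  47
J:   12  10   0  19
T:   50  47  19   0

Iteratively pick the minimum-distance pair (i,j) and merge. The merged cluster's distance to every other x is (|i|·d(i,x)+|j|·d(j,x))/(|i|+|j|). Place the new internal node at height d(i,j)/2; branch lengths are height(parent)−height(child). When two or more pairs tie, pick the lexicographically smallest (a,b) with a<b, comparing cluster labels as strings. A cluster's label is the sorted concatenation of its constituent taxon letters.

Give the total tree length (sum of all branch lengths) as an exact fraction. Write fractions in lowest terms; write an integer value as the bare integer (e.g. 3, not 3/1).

641/12

1. join E+J (d=10) ⇒ EJ; edges |E|=5, |J|=5
  updated: d(C,EJ)=39/2, d(EJ,T)=33
2. join C+EJ (d=39/2) ⇒ CEJ; edges |C|=39/4, |EJ|=19/4
  updated: d(CEJ,T)=116/3
3. join CEJ+T (d=116/3) ⇒ CEJT; edges |CEJ|=115/12, |T|=58/3
final tree: ((C:39/4,(E:5,J:5):19/4):115/12,T:58/3)
total length: 641/12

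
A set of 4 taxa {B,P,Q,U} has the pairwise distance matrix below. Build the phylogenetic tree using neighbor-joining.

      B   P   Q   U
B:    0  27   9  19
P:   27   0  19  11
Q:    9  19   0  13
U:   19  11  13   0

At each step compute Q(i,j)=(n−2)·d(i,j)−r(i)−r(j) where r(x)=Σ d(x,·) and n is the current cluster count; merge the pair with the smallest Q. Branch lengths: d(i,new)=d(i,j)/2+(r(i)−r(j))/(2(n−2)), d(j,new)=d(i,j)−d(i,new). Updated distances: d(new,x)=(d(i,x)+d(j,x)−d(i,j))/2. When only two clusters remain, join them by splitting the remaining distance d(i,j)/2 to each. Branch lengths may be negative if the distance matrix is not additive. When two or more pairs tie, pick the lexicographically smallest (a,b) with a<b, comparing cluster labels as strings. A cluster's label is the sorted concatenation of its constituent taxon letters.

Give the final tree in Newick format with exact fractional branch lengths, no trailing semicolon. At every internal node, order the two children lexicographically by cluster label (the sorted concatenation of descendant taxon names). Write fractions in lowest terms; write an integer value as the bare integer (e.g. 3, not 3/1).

step 1: merge (B,Q) at d=9, Q=-78; branch lengths B→8, Q→1; new cluster BQ
  updated: d(BQ,P)=37/2, d(BQ,U)=23/2
step 2: merge (BQ,P) at d=37/2, Q=-41; branch lengths BQ→19/2, P→9; new cluster BPQ
  updated: d(BPQ,U)=2
step 3: merge (BPQ,U) at d=2; branch lengths BPQ→1, U→1; new cluster BPQU
final tree: (((B:8,Q:1):19/2,P:9):1,U:1)
total length: 59/2

(((B:8,Q:1):19/2,P:9):1,U:1)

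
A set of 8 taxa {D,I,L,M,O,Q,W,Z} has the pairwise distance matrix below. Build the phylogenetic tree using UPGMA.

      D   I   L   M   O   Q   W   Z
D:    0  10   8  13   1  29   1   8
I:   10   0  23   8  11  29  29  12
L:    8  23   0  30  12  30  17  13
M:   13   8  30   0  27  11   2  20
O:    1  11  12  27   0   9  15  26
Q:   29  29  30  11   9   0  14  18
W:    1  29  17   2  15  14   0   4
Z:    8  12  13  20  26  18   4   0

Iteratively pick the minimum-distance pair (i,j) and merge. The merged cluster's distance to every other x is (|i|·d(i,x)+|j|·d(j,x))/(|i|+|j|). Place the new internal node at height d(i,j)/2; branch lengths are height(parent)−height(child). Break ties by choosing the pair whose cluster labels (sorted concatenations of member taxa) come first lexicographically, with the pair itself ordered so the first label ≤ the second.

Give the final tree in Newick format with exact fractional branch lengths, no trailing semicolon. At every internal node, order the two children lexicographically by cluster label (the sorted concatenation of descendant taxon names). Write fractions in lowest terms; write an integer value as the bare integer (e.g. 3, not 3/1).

1. join D+O (d=1) ⇒ DO; edges |D|=1/2, |O|=1/2
  updated: d(DO,I)=21/2, d(DO,L)=10, d(DO,M)=20, d(DO,Q)=19, d(DO,W)=8, d(DO,Z)=17
2. join M+W (d=2) ⇒ MW; edges |M|=1, |W|=1
  updated: d(DO,MW)=14, d(I,MW)=37/2, d(L,MW)=47/2, d(MW,Q)=25/2, d(MW,Z)=12
3. join DO+L (d=10) ⇒ DLO; edges |DO|=9/2, |L|=5
  updated: d(DLO,I)=44/3, d(DLO,MW)=103/6, d(DLO,Q)=68/3, d(DLO,Z)=47/3
4. join I+Z (d=12) ⇒ IZ; edges |I|=6, |Z|=6
  updated: d(DLO,IZ)=91/6, d(IZ,MW)=61/4, d(IZ,Q)=47/2
5. join MW+Q (d=25/2) ⇒ MQW; edges |MW|=21/4, |Q|=25/4
  updated: d(DLO,MQW)=19, d(IZ,MQW)=18
6. join DLO+IZ (d=91/6) ⇒ DILOZ; edges |DLO|=31/12, |IZ|=19/12
  updated: d(DILOZ,MQW)=93/5
7. join DILOZ+MQW (d=93/5) ⇒ DILMOQWZ; edges |DILOZ|=103/60, |MQW|=61/20
final tree: ((((D:1/2,O:1/2):9/2,L:5):31/12,(I:6,Z:6):19/12):103/60,((M:1,W:1):21/4,Q:25/4):61/20)
total length: 674/15

((((D:1/2,O:1/2):9/2,L:5):31/12,(I:6,Z:6):19/12):103/60,((M:1,W:1):21/4,Q:25/4):61/20)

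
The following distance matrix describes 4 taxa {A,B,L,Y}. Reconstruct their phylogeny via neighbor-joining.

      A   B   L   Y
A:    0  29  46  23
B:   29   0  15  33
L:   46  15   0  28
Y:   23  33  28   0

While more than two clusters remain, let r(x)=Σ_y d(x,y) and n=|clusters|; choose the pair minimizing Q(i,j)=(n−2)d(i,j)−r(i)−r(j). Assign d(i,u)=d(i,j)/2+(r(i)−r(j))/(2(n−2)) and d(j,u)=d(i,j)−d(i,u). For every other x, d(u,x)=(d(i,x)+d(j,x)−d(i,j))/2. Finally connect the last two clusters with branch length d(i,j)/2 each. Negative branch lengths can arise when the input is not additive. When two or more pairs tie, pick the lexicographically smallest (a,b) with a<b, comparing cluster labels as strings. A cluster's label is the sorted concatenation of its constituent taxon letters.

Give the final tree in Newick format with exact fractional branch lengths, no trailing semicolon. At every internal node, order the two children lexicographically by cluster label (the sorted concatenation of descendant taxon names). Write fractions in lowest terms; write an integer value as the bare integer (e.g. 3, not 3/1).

iteration 1: select A,Y (d=23, Q=-136); attach at lengths (15, 8); label the merged cluster AY
  updated: d(AY,B)=39/2, d(AY,L)=51/2
iteration 2: select AY,B (d=39/2, Q=-60); attach at lengths (15, 9/2); label the merged cluster ABY
  updated: d(ABY,L)=21/2
iteration 3: select ABY,L (d=21/2); attach at lengths (21/4, 21/4); label the merged cluster ABLY
final tree: (((A:15,Y:8):15,B:9/2):21/4,L:21/4)
total length: 53

(((A:15,Y:8):15,B:9/2):21/4,L:21/4)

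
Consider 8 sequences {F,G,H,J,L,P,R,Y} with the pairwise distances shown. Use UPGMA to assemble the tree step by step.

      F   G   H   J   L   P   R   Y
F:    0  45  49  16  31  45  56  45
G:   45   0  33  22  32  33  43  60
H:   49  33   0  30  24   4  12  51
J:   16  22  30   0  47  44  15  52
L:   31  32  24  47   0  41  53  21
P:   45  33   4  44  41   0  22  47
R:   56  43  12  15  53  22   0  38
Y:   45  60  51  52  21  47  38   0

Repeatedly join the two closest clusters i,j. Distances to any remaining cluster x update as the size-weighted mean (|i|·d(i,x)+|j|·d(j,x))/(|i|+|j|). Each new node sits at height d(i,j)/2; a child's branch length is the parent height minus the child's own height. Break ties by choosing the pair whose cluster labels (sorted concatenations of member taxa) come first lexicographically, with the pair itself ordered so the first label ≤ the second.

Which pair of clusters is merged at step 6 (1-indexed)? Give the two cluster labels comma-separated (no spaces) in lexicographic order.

1. join H+P (d=4) ⇒ HP; edges |H|=2, |P|=2
  updated: d(F,HP)=47, d(G,HP)=33, d(HP,J)=37, d(HP,L)=65/2, d(HP,R)=17, d(HP,Y)=49
2. join J+R (d=15) ⇒ JR; edges |J|=15/2, |R|=15/2
  updated: d(F,JR)=36, d(G,JR)=65/2, d(HP,JR)=27, d(JR,L)=50, d(JR,Y)=45
3. join L+Y (d=21) ⇒ LY; edges |L|=21/2, |Y|=21/2
  updated: d(F,LY)=38, d(G,LY)=46, d(HP,LY)=163/4, d(JR,LY)=95/2
4. join HP+JR (d=27) ⇒ HJPR; edges |HP|=23/2, |JR|=6
  updated: d(F,HJPR)=83/2, d(G,HJPR)=131/4, d(HJPR,LY)=353/8
5. join G+HJPR (d=131/4) ⇒ GHJPR; edges |G|=131/8, |HJPR|=23/8
  updated: d(F,GHJPR)=211/5, d(GHJPR,LY)=89/2
6. join F+LY (d=38) ⇒ FLY; edges |F|=19, |LY|=17/2
  updated: d(FLY,GHJPR)=656/15
7. join FLY+GHJPR (d=656/15) ⇒ FGHJLPRY; edges |FLY|=43/15, |GHJPR|=659/120
final tree: ((F:19,(L:21/2,Y:21/2):17/2):43/15,(G:131/8,((H:2,P:2):23/2,(J:15/2,R:15/2):6):23/8):659/120)
total length: 13513/120

F,LY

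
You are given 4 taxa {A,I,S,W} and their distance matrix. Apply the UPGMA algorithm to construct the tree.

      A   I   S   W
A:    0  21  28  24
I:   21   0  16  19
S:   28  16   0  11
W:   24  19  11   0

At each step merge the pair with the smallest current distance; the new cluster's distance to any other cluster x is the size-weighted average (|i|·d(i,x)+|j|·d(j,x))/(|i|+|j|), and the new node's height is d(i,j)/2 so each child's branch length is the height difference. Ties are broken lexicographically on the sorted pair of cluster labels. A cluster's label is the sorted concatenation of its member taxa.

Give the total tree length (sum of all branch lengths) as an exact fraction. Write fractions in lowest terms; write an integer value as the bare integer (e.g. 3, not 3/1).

1. join S+W (d=11) ⇒ SW; edges |S|=11/2, |W|=11/2
  updated: d(A,SW)=26, d(I,SW)=35/2
2. join I+SW (d=35/2) ⇒ ISW; edges |I|=35/4, |SW|=13/4
  updated: d(A,ISW)=73/3
3. join A+ISW (d=73/3) ⇒ AISW; edges |A|=73/6, |ISW|=41/12
final tree: (A:73/6,(I:35/4,(S:11/2,W:11/2):13/4):41/12)
total length: 463/12

463/12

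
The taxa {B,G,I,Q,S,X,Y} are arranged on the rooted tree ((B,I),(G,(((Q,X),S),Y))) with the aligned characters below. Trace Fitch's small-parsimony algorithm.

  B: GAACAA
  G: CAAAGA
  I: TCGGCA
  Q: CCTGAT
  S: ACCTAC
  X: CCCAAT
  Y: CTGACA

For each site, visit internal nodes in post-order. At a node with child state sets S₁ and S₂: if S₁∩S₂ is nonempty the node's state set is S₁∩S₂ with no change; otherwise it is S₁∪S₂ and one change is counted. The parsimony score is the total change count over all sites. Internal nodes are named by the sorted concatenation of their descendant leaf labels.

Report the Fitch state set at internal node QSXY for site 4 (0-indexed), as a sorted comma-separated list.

A,C

[col 0] BI: children B:{G}, I:{T} ∪→ {G,T}; cost 1
[col 0] QX: children Q:{C}, X:{C} ∩→ {C}; cost 0
[col 0] QSX: children QX:{C}, S:{A} ∪→ {A,C}; cost 1
[col 0] QSXY: children QSX:{A,C}, Y:{C} ∩→ {C}; cost 0
[col 0] GQSXY: children G:{C}, QSXY:{C} ∩→ {C}; cost 0
[col 0] BGIQSXY: children BI:{G,T}, GQSXY:{C} ∪→ {C,G,T}; cost 1
[col 1] BI: children B:{A}, I:{C} ∪→ {A,C}; cost 1
[col 1] QX: children Q:{C}, X:{C} ∩→ {C}; cost 0
[col 1] QSX: children QX:{C}, S:{C} ∩→ {C}; cost 0
[col 1] QSXY: children QSX:{C}, Y:{T} ∪→ {C,T}; cost 1
[col 1] GQSXY: children G:{A}, QSXY:{C,T} ∪→ {A,C,T}; cost 1
[col 1] BGIQSXY: children BI:{A,C}, GQSXY:{A,C,T} ∩→ {A,C}; cost 0
[col 2] BI: children B:{A}, I:{G} ∪→ {A,G}; cost 1
[col 2] QX: children Q:{T}, X:{C} ∪→ {C,T}; cost 1
[col 2] QSX: children QX:{C,T}, S:{C} ∩→ {C}; cost 0
[col 2] QSXY: children QSX:{C}, Y:{G} ∪→ {C,G}; cost 1
[col 2] GQSXY: children G:{A}, QSXY:{C,G} ∪→ {A,C,G}; cost 1
[col 2] BGIQSXY: children BI:{A,G}, GQSXY:{A,C,G} ∩→ {A,G}; cost 0
[col 3] BI: children B:{C}, I:{G} ∪→ {C,G}; cost 1
[col 3] QX: children Q:{G}, X:{A} ∪→ {A,G}; cost 1
[col 3] QSX: children QX:{A,G}, S:{T} ∪→ {A,G,T}; cost 1
[col 3] QSXY: children QSX:{A,G,T}, Y:{A} ∩→ {A}; cost 0
[col 3] GQSXY: children G:{A}, QSXY:{A} ∩→ {A}; cost 0
[col 3] BGIQSXY: children BI:{C,G}, GQSXY:{A} ∪→ {A,C,G}; cost 1
[col 4] BI: children B:{A}, I:{C} ∪→ {A,C}; cost 1
[col 4] QX: children Q:{A}, X:{A} ∩→ {A}; cost 0
[col 4] QSX: children QX:{A}, S:{A} ∩→ {A}; cost 0
[col 4] QSXY: children QSX:{A}, Y:{C} ∪→ {A,C}; cost 1
[col 4] GQSXY: children G:{G}, QSXY:{A,C} ∪→ {A,C,G}; cost 1
[col 4] BGIQSXY: children BI:{A,C}, GQSXY:{A,C,G} ∩→ {A,C}; cost 0
[col 5] BI: children B:{A}, I:{A} ∩→ {A}; cost 0
[col 5] QX: children Q:{T}, X:{T} ∩→ {T}; cost 0
[col 5] QSX: children QX:{T}, S:{C} ∪→ {C,T}; cost 1
[col 5] QSXY: children QSX:{C,T}, Y:{A} ∪→ {A,C,T}; cost 1
[col 5] GQSXY: children G:{A}, QSXY:{A,C,T} ∩→ {A}; cost 0
[col 5] BGIQSXY: children BI:{A}, GQSXY:{A} ∩→ {A}; cost 0
per-site changes: [3, 3, 4, 4, 3, 2]; total = 19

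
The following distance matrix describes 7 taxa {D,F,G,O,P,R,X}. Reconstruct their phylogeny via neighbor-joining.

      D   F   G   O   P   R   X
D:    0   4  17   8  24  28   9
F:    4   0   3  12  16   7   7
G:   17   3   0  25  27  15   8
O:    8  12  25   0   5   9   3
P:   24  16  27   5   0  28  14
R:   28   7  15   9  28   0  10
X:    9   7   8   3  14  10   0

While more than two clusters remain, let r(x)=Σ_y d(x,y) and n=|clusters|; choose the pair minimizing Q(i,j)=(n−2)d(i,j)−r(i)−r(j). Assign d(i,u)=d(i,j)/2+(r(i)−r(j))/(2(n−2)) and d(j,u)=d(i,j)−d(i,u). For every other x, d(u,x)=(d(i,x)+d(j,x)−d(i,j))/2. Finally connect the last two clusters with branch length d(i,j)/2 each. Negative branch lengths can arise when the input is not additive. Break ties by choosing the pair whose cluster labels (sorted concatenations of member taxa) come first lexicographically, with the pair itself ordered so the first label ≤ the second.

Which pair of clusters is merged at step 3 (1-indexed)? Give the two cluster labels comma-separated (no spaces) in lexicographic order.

DF,G

1. join O+P (d=5, Q=-151) ⇒ OP; edges |O|=-27/10, |P|=77/10
  updated: d(D,OP)=27/2, d(F,OP)=23/2, d(G,OP)=47/2, d(OP,R)=16, d(OP,X)=6
2. join D+F (d=4, Q=-88) ⇒ DF; edges |D|=55/8, |F|=-23/8
  updated: d(DF,G)=8, d(DF,OP)=21/2, d(DF,R)=31/2, d(DF,X)=6
3. join DF+G (d=8, Q=-141/2) ⇒ DFG; edges |DF|=19/12, |G|=77/12
  updated: d(DFG,OP)=13, d(DFG,R)=45/4, d(DFG,X)=3
4. join DFG+R (d=45/4, Q=-42) ⇒ DFGR; edges |DFG|=25/8, |R|=65/8
  updated: d(DFGR,OP)=71/8, d(DFGR,X)=7/8
5. join DFGR+OP (d=71/8, Q=-63/4) ⇒ DFGOPR; edges |DFGR|=15/8, |OP|=7
  updated: d(DFGOPR,X)=-1
6. join DFGOPR+X (d=-1) ⇒ DFGOPRX; edges |DFGOPR|=-1/2, |X|=-1/2
final tree: (((((D:55/8,F:-23/8):19/12,G:77/12):25/8,R:65/8):15/8,(O:-27/10,P:77/10):7):-1/2,X:-1/2)
total length: 289/8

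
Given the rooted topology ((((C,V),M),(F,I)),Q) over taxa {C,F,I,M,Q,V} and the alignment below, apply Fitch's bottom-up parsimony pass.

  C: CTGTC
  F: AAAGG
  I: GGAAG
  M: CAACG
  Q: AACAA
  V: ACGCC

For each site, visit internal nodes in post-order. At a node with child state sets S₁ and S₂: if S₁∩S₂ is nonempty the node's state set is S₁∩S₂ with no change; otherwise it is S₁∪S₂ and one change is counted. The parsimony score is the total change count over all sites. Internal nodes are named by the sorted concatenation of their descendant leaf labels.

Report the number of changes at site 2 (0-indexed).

2

[col 0] CV: children C:{C}, V:{A} ∪→ {A,C}; cost 1
[col 0] CMV: children CV:{A,C}, M:{C} ∩→ {C}; cost 0
[col 0] FI: children F:{A}, I:{G} ∪→ {A,G}; cost 1
[col 0] CFIMV: children CMV:{C}, FI:{A,G} ∪→ {A,C,G}; cost 1
[col 0] CFIMQV: children CFIMV:{A,C,G}, Q:{A} ∩→ {A}; cost 0
[col 1] CV: children C:{T}, V:{C} ∪→ {C,T}; cost 1
[col 1] CMV: children CV:{C,T}, M:{A} ∪→ {A,C,T}; cost 1
[col 1] FI: children F:{A}, I:{G} ∪→ {A,G}; cost 1
[col 1] CFIMV: children CMV:{A,C,T}, FI:{A,G} ∩→ {A}; cost 0
[col 1] CFIMQV: children CFIMV:{A}, Q:{A} ∩→ {A}; cost 0
[col 2] CV: children C:{G}, V:{G} ∩→ {G}; cost 0
[col 2] CMV: children CV:{G}, M:{A} ∪→ {A,G}; cost 1
[col 2] FI: children F:{A}, I:{A} ∩→ {A}; cost 0
[col 2] CFIMV: children CMV:{A,G}, FI:{A} ∩→ {A}; cost 0
[col 2] CFIMQV: children CFIMV:{A}, Q:{C} ∪→ {A,C}; cost 1
[col 3] CV: children C:{T}, V:{C} ∪→ {C,T}; cost 1
[col 3] CMV: children CV:{C,T}, M:{C} ∩→ {C}; cost 0
[col 3] FI: children F:{G}, I:{A} ∪→ {A,G}; cost 1
[col 3] CFIMV: children CMV:{C}, FI:{A,G} ∪→ {A,C,G}; cost 1
[col 3] CFIMQV: children CFIMV:{A,C,G}, Q:{A} ∩→ {A}; cost 0
[col 4] CV: children C:{C}, V:{C} ∩→ {C}; cost 0
[col 4] CMV: children CV:{C}, M:{G} ∪→ {C,G}; cost 1
[col 4] FI: children F:{G}, I:{G} ∩→ {G}; cost 0
[col 4] CFIMV: children CMV:{C,G}, FI:{G} ∩→ {G}; cost 0
[col 4] CFIMQV: children CFIMV:{G}, Q:{A} ∪→ {A,G}; cost 1
per-site changes: [3, 3, 2, 3, 2]; total = 13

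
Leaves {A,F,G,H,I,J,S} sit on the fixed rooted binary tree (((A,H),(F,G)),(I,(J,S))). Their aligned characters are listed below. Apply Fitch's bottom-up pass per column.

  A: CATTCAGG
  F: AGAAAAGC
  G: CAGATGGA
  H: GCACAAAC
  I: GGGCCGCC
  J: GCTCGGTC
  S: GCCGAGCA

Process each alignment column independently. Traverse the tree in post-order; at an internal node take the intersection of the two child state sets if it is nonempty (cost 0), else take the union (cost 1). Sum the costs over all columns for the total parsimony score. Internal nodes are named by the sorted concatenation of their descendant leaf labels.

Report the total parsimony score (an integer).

[col 0] AH: children A:{C}, H:{G} ∪→ {C,G}; cost 1
[col 0] FG: children F:{A}, G:{C} ∪→ {A,C}; cost 1
[col 0] AFGH: children AH:{C,G}, FG:{A,C} ∩→ {C}; cost 0
[col 0] JS: children J:{G}, S:{G} ∩→ {G}; cost 0
[col 0] IJS: children I:{G}, JS:{G} ∩→ {G}; cost 0
[col 0] AFGHIJS: children AFGH:{C}, IJS:{G} ∪→ {C,G}; cost 1
[col 1] AH: children A:{A}, H:{C} ∪→ {A,C}; cost 1
[col 1] FG: children F:{G}, G:{A} ∪→ {A,G}; cost 1
[col 1] AFGH: children AH:{A,C}, FG:{A,G} ∩→ {A}; cost 0
[col 1] JS: children J:{C}, S:{C} ∩→ {C}; cost 0
[col 1] IJS: children I:{G}, JS:{C} ∪→ {C,G}; cost 1
[col 1] AFGHIJS: children AFGH:{A}, IJS:{C,G} ∪→ {A,C,G}; cost 1
[col 2] AH: children A:{T}, H:{A} ∪→ {A,T}; cost 1
[col 2] FG: children F:{A}, G:{G} ∪→ {A,G}; cost 1
[col 2] AFGH: children AH:{A,T}, FG:{A,G} ∩→ {A}; cost 0
[col 2] JS: children J:{T}, S:{C} ∪→ {C,T}; cost 1
[col 2] IJS: children I:{G}, JS:{C,T} ∪→ {C,G,T}; cost 1
[col 2] AFGHIJS: children AFGH:{A}, IJS:{C,G,T} ∪→ {A,C,G,T}; cost 1
[col 3] AH: children A:{T}, H:{C} ∪→ {C,T}; cost 1
[col 3] FG: children F:{A}, G:{A} ∩→ {A}; cost 0
[col 3] AFGH: children AH:{C,T}, FG:{A} ∪→ {A,C,T}; cost 1
[col 3] JS: children J:{C}, S:{G} ∪→ {C,G}; cost 1
[col 3] IJS: children I:{C}, JS:{C,G} ∩→ {C}; cost 0
[col 3] AFGHIJS: children AFGH:{A,C,T}, IJS:{C} ∩→ {C}; cost 0
[col 4] AH: children A:{C}, H:{A} ∪→ {A,C}; cost 1
[col 4] FG: children F:{A}, G:{T} ∪→ {A,T}; cost 1
[col 4] AFGH: children AH:{A,C}, FG:{A,T} ∩→ {A}; cost 0
[col 4] JS: children J:{G}, S:{A} ∪→ {A,G}; cost 1
[col 4] IJS: children I:{C}, JS:{A,G} ∪→ {A,C,G}; cost 1
[col 4] AFGHIJS: children AFGH:{A}, IJS:{A,C,G} ∩→ {A}; cost 0
[col 5] AH: children A:{A}, H:{A} ∩→ {A}; cost 0
[col 5] FG: children F:{A}, G:{G} ∪→ {A,G}; cost 1
[col 5] AFGH: children AH:{A}, FG:{A,G} ∩→ {A}; cost 0
[col 5] JS: children J:{G}, S:{G} ∩→ {G}; cost 0
[col 5] IJS: children I:{G}, JS:{G} ∩→ {G}; cost 0
[col 5] AFGHIJS: children AFGH:{A}, IJS:{G} ∪→ {A,G}; cost 1
[col 6] AH: children A:{G}, H:{A} ∪→ {A,G}; cost 1
[col 6] FG: children F:{G}, G:{G} ∩→ {G}; cost 0
[col 6] AFGH: children AH:{A,G}, FG:{G} ∩→ {G}; cost 0
[col 6] JS: children J:{T}, S:{C} ∪→ {C,T}; cost 1
[col 6] IJS: children I:{C}, JS:{C,T} ∩→ {C}; cost 0
[col 6] AFGHIJS: children AFGH:{G}, IJS:{C} ∪→ {C,G}; cost 1
[col 7] AH: children A:{G}, H:{C} ∪→ {C,G}; cost 1
[col 7] FG: children F:{C}, G:{A} ∪→ {A,C}; cost 1
[col 7] AFGH: children AH:{C,G}, FG:{A,C} ∩→ {C}; cost 0
[col 7] JS: children J:{C}, S:{A} ∪→ {A,C}; cost 1
[col 7] IJS: children I:{C}, JS:{A,C} ∩→ {C}; cost 0
[col 7] AFGHIJS: children AFGH:{C}, IJS:{C} ∩→ {C}; cost 0
per-site changes: [3, 4, 5, 3, 4, 2, 3, 3]; total = 27

27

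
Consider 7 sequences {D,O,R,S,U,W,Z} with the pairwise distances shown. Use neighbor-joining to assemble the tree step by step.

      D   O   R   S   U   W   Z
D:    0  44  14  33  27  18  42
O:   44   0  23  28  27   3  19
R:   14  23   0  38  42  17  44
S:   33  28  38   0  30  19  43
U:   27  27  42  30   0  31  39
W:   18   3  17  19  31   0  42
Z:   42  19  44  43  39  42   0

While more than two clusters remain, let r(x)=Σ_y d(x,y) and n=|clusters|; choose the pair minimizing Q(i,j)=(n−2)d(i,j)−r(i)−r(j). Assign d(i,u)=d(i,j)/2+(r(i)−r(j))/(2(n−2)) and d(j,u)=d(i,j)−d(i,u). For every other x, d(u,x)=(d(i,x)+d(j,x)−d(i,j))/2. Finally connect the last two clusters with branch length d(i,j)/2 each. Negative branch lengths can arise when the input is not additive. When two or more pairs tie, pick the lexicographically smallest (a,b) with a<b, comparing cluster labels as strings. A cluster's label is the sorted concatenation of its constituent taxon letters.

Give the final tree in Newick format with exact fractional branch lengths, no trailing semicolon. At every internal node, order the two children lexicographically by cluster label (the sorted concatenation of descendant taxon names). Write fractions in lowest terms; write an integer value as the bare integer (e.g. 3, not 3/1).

step 1: merge (D,R) at d=14, Q=-286; branch lengths D→7, R→7; new cluster DR
  updated: d(DR,O)=53/2, d(DR,S)=57/2, d(DR,U)=55/2, d(DR,W)=21/2, d(DR,Z)=36
step 2: merge (O,Z) at d=19, Q=-413/2; branch lengths O→1/16, Z→303/16; new cluster OZ
  updated: d(DR,OZ)=87/4, d(OZ,S)=26, d(OZ,U)=47/2, d(OZ,W)=13
step 3: merge (DR,W) at d=21/2, Q=-521/4; branch lengths DR→185/24, W→67/24; new cluster DRW
  updated: d(DRW,OZ)=97/8, d(DRW,S)=37/2, d(DRW,U)=24
step 4: merge (DRW,S) at d=37/2, Q=-737/8; branch lengths DRW→137/32, S→455/32; new cluster DRSW
  updated: d(DRSW,OZ)=157/16, d(DRSW,U)=71/4
step 5: merge (DRSW,OZ) at d=157/16, Q=-817/16; branch lengths DRSW→65/32, OZ→249/32; new cluster DORSWZ
  updated: d(DORSWZ,U)=503/32
step 6: merge (DORSWZ,U) at d=503/32; branch lengths DORSWZ→503/64, U→503/64; new cluster DORSUWZ
final tree: (((((D:7,R:7):185/24,W:67/24):137/32,S:455/32):65/32,(O:1/16,Z:303/16):249/32):503/64,U:503/64)
total length: 2801/32

(((((D:7,R:7):185/24,W:67/24):137/32,S:455/32):65/32,(O:1/16,Z:303/16):249/32):503/64,U:503/64)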